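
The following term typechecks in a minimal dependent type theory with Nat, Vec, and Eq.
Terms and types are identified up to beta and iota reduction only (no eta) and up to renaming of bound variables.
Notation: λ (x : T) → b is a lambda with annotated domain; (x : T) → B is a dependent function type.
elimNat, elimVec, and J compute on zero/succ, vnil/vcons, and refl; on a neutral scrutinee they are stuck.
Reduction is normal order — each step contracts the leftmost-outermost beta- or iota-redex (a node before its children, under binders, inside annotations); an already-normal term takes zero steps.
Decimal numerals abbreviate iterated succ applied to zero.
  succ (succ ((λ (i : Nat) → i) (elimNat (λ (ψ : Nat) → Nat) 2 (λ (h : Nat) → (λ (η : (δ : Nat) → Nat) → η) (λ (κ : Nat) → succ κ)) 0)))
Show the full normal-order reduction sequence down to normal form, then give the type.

normal-order reduction:
  succ (succ ((λ (i : Nat) → i) (elimNat (λ (ψ : Nat) → Nat) 2 (λ (h : Nat) → (λ (η : (δ : Nat) → Nat) → η) (λ (κ : Nat) → succ κ)) 0)))
  ~> succ (succ (elimNat (λ (i : Nat) → Nat) 2 (λ (ψ : Nat) → (λ (h : (η : Nat) → Nat) → h) (λ (δ : Nat) → succ δ)) 0))
  ~> 4
inferred type:
  Nat


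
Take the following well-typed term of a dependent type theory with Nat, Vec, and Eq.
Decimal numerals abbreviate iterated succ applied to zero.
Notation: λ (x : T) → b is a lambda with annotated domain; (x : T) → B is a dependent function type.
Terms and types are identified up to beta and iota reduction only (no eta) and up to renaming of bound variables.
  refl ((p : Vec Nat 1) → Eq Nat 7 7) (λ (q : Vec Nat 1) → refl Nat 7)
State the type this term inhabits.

type:
  Eq ((p : Vec Nat 1) → Eq Nat 7 7) (λ (q : Vec Nat 1) → refl Nat 7) (λ (χ : Vec Nat 1) → refl Nat 7)


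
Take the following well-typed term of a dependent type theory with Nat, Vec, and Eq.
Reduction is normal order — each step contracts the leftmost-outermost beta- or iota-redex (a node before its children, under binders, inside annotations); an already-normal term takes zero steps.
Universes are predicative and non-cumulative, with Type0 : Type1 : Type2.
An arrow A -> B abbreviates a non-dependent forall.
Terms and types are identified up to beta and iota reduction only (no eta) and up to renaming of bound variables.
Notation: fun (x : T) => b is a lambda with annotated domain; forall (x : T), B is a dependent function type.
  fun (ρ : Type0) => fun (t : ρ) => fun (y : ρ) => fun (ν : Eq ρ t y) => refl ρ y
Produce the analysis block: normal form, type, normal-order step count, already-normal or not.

resulting normal form:
  fun (ρ : Type0) => fun (t : ρ) => fun (y : ρ) => fun (ν : Eq ρ t y) => refl ρ y
the term's type:
  forall (ρ : Type0), forall (t : ρ), forall (y : ρ), Eq ρ t y -> Eq ρ y y
normal-order step count: 0
already normal: yes


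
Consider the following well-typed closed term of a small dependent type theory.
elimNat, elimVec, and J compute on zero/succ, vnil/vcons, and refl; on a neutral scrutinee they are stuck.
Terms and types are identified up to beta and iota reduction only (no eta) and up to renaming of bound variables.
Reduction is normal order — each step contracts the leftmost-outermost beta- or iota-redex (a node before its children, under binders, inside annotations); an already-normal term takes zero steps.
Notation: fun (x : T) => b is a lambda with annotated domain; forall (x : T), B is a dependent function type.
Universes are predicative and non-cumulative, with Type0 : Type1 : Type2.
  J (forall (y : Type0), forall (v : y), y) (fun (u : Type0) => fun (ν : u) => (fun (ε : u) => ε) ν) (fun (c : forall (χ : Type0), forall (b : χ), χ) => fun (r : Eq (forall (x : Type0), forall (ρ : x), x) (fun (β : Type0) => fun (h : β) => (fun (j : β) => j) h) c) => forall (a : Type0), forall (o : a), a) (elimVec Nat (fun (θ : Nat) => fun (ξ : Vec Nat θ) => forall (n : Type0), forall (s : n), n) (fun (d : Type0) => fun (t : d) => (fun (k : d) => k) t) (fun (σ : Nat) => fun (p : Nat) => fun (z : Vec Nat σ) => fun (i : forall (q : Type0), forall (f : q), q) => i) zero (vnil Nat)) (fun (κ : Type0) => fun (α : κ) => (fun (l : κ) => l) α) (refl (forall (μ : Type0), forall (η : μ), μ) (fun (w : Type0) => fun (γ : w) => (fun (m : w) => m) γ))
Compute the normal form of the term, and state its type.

reduced normal form:
  fun (y : Type0) => fun (v : y) => v
the term's type:
  forall (y : Type0), forall (v : y), y


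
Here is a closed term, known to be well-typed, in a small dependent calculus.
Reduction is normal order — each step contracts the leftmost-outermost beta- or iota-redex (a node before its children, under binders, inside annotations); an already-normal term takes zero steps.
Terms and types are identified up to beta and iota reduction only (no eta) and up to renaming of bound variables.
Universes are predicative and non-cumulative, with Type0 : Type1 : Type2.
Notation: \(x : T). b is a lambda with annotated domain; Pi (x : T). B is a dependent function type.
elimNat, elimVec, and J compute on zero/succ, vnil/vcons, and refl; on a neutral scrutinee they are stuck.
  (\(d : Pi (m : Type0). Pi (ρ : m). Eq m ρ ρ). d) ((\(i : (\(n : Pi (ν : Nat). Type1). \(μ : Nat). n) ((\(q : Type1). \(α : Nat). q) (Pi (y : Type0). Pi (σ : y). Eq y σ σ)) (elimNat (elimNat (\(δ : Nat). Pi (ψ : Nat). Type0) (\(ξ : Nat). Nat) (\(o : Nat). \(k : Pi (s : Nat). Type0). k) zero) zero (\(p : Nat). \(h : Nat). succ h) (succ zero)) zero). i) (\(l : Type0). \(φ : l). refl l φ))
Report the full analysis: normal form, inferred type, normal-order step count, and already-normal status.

reduced normal form:
  \(d : Type0). \(m : d). refl d m
the term's type:
  Pi (d : Type0). Pi (m : d). Eq d m m
steps to reach normal form (normal order): 2
already normal: no
first contracted redex: a beta-redex


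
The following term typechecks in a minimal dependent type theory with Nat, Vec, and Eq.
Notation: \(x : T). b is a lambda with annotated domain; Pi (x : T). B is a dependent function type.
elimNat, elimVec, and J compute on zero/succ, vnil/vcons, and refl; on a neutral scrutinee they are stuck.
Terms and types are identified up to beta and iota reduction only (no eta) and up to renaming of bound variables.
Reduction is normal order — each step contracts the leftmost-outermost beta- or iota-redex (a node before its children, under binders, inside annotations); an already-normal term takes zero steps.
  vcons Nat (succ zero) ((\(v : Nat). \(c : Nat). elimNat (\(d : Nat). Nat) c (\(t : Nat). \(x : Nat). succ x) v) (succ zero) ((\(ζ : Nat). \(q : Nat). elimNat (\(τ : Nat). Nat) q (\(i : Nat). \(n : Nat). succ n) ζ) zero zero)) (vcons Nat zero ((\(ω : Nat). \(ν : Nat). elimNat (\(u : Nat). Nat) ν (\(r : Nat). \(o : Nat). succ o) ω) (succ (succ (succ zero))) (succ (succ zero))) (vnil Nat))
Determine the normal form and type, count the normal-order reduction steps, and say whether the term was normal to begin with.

resulting normal form:
  vcons Nat (succ zero) (succ zero) (vcons Nat zero (succ (succ (succ (succ (succ zero))))) (vnil Nat))
inferred type:
  Vec Nat (succ (succ zero))
normal-order step count: 21
started in normal form: no
first redex: a beta-redex


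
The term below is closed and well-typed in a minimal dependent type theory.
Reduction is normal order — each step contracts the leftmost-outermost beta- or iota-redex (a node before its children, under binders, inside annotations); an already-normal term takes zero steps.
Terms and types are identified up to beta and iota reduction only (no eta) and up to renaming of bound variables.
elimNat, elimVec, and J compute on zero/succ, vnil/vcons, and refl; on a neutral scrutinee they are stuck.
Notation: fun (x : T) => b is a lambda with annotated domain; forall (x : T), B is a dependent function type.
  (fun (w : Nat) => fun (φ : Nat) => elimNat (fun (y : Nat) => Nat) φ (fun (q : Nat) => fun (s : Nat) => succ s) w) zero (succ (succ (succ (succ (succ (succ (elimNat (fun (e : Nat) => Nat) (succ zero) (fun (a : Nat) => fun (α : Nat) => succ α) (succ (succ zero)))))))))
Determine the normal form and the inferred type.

resulting normal form:
  succ (succ (succ (succ (succ (succ (succ (succ (succ zero))))))))
inferred type:
  Nat
observation: 10 normal-order steps separate the term from its normal form.


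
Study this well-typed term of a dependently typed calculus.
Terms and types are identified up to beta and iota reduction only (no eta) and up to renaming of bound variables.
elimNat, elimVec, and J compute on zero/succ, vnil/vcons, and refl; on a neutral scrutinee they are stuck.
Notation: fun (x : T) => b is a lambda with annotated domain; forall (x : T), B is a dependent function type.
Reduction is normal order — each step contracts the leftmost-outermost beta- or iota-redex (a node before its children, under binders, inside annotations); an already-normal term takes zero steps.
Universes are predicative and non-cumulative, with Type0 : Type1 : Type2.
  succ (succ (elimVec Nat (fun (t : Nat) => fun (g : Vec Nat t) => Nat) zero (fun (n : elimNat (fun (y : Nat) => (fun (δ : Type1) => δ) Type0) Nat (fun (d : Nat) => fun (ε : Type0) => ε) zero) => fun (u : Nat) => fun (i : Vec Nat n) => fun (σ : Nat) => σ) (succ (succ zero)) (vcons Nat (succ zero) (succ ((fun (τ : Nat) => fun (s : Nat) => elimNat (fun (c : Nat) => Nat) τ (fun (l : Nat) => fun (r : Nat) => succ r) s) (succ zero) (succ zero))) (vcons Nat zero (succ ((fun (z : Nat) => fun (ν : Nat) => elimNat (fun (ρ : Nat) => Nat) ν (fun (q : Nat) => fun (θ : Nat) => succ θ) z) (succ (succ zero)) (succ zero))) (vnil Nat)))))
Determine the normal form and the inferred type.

reduced normal form:
  succ (succ zero)
inferred type:
  Nat


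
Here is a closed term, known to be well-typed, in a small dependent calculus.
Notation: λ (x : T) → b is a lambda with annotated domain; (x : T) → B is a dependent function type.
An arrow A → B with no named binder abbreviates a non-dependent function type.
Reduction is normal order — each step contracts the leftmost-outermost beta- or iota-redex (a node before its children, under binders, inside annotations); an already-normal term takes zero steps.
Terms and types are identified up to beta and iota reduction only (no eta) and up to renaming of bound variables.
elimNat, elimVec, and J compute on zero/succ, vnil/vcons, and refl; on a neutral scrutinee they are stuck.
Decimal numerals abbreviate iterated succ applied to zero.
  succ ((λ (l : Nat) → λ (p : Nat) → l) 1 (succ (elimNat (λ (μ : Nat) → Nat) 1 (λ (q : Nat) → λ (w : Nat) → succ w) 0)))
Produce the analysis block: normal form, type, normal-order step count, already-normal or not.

reduced normal form:
  2
type:
  Nat
normal-order step count: 2
already normal: no
first contracted redex: a beta-redex


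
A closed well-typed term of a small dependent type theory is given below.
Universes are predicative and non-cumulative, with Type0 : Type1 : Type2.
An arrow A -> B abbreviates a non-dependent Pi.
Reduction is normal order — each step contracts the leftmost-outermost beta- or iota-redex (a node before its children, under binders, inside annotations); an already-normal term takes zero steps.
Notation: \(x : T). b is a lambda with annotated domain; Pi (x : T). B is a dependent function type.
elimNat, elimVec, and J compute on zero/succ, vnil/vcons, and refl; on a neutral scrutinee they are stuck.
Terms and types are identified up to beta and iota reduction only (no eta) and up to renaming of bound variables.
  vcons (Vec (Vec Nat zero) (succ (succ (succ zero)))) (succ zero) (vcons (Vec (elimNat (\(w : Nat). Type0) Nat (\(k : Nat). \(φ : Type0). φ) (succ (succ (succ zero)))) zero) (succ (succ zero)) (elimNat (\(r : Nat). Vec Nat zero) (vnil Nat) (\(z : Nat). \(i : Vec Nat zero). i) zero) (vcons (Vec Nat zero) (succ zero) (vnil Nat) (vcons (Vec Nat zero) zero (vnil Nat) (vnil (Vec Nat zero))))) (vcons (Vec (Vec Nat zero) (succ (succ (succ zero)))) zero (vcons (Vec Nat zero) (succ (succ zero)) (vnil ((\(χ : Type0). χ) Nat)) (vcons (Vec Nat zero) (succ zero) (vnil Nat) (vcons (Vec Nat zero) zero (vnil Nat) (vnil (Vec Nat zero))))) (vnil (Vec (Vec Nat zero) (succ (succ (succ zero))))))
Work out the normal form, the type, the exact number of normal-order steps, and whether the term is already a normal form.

reduced normal form:
  vcons (Vec (Vec Nat zero) (succ (succ (succ zero)))) (succ zero) (vcons (Vec Nat zero) (succ (succ zero)) (vnil Nat) (vcons (Vec Nat zero) (succ zero) (vnil Nat) (vcons (Vec Nat zero) zero (vnil Nat) (vnil (Vec Nat zero))))) (vcons (Vec (Vec Nat zero) (succ (succ (succ zero)))) zero (vcons (Vec Nat zero) (succ (succ zero)) (vnil Nat) (vcons (Vec Nat zero) (succ zero) (vnil Nat) (vcons (Vec Nat zero) zero (vnil Nat) (vnil (Vec Nat zero))))) (vnil (Vec (Vec Nat zero) (succ (succ (succ zero))))))
inferred type:
  Vec (Vec (Vec Nat zero) (succ (succ (succ zero)))) (succ (succ zero))
reduction steps (normal order): 12
started in normal form: no
first contracted redex: an elimNat iota-redex


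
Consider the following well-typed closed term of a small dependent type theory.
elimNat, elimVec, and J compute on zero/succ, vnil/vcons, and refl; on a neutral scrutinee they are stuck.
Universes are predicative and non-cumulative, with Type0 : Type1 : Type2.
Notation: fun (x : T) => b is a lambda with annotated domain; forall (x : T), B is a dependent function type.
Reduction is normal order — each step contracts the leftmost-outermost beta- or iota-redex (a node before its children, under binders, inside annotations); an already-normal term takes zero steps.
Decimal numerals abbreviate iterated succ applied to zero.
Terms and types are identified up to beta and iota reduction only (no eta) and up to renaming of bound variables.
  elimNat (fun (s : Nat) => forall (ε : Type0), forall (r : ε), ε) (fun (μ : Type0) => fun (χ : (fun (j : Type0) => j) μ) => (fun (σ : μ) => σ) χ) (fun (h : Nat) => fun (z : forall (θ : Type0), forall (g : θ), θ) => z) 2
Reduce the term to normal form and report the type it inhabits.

normal form:
  fun (s : Type0) => fun (ε : s) => ε
the term's type:
  forall (s : Type0), forall (ε : s), s


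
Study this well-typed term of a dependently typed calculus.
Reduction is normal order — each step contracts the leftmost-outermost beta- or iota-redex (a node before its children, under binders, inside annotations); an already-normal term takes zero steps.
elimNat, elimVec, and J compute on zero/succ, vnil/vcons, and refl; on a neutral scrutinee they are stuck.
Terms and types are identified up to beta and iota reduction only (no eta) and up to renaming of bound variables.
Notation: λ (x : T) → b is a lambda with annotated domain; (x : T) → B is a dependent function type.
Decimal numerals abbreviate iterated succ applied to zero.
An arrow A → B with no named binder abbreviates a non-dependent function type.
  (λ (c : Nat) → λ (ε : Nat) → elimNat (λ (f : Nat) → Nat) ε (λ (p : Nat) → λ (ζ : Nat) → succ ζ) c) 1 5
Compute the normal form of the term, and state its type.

resulting normal form:
  6
inferred type:
  Nat
observation: normalization takes exactly 6 steps under the normal-order strategy.


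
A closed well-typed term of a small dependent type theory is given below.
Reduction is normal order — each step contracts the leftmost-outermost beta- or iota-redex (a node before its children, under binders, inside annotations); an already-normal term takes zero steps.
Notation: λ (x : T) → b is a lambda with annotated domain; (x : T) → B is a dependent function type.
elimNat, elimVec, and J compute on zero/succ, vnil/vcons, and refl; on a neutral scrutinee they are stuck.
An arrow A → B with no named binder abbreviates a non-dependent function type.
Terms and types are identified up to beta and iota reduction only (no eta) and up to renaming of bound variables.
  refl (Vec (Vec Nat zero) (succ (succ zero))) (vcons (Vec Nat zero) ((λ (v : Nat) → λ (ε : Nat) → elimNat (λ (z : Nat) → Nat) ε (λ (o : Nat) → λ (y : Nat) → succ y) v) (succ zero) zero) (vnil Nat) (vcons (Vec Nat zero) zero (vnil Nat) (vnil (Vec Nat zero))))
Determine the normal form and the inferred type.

normal form:
  refl (Vec (Vec Nat zero) (succ (succ zero))) (vcons (Vec Nat zero) (succ zero) (vnil Nat) (vcons (Vec Nat zero) zero (vnil Nat) (vnil (Vec Nat zero))))
the term's type:
  Eq (Vec (Vec Nat zero) (succ (succ zero))) (vcons (Vec Nat zero) (succ zero) (vnil Nat) (vcons (Vec Nat zero) zero (vnil Nat) (vnil (Vec Nat zero)))) (vcons (Vec Nat zero) (succ zero) (vnil Nat) (vcons (Vec Nat zero) zero (vnil Nat) (vnil (Vec Nat zero))))


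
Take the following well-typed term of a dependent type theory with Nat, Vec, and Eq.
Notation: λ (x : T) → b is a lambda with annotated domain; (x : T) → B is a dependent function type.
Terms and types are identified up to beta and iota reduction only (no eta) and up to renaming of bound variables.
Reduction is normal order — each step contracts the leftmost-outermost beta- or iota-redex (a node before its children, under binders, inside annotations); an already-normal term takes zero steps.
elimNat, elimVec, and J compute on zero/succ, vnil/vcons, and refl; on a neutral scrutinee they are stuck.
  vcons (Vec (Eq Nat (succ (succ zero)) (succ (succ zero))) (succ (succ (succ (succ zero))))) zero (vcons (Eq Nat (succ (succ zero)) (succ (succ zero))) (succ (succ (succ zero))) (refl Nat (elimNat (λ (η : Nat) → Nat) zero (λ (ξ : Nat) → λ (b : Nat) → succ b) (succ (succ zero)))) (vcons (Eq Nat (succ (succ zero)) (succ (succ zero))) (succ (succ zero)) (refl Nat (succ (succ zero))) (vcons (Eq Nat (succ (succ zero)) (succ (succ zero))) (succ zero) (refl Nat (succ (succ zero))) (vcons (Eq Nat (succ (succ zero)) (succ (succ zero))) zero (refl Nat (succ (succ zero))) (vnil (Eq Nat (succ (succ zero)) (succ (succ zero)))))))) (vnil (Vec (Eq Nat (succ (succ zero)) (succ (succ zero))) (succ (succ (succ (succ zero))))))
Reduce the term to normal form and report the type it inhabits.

reduced normal form:
  vcons (Vec (Eq Nat (succ (succ zero)) (succ (succ zero))) (succ (succ (succ (succ zero))))) zero (vcons (Eq Nat (succ (succ zero)) (succ (succ zero))) (succ (succ (succ zero))) (refl Nat (succ (succ zero))) (vcons (Eq Nat (succ (succ zero)) (succ (succ zero))) (succ (succ zero)) (refl Nat (succ (succ zero))) (vcons (Eq Nat (succ (succ zero)) (succ (succ zero))) (succ zero) (refl Nat (succ (succ zero))) (vcons (Eq Nat (succ (succ zero)) (succ (succ zero))) zero (refl Nat (succ (succ zero))) (vnil (Eq Nat (succ (succ zero)) (succ (succ zero)))))))) (vnil (Vec (Eq Nat (succ (succ zero)) (succ (succ zero))) (succ (succ (succ (succ zero))))))
the term's type:
  Vec (Vec (Eq Nat (succ (succ zero)) (succ (succ zero))) (succ (succ (succ (succ zero))))) (succ zero)


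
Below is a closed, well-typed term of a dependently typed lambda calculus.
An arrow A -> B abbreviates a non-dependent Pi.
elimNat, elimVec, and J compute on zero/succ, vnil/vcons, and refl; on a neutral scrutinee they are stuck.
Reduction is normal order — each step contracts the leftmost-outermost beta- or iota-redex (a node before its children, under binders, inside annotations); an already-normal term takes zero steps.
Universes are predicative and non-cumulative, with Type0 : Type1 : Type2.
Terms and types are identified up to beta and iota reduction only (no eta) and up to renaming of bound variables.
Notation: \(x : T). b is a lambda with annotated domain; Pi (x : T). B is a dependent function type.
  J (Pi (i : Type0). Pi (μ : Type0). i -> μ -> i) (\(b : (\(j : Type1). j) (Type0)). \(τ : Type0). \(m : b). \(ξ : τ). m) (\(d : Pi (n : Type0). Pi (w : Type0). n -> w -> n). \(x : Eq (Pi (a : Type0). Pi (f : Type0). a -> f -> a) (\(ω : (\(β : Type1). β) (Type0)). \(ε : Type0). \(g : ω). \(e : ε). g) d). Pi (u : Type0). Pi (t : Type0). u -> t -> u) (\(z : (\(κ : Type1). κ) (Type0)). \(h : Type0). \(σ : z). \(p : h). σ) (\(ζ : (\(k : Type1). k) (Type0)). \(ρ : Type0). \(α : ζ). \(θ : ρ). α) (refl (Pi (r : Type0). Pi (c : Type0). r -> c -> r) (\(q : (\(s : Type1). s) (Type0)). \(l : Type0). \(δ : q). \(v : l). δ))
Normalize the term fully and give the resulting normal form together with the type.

normal form:
  \(i : Type0). \(μ : Type0). \(b : i). \(j : μ). b
type:
  Pi (i : Type0). Pi (μ : Type0). i -> μ -> i
observation: contracting a J iota-redex first, the term normalizes in 2 steps.


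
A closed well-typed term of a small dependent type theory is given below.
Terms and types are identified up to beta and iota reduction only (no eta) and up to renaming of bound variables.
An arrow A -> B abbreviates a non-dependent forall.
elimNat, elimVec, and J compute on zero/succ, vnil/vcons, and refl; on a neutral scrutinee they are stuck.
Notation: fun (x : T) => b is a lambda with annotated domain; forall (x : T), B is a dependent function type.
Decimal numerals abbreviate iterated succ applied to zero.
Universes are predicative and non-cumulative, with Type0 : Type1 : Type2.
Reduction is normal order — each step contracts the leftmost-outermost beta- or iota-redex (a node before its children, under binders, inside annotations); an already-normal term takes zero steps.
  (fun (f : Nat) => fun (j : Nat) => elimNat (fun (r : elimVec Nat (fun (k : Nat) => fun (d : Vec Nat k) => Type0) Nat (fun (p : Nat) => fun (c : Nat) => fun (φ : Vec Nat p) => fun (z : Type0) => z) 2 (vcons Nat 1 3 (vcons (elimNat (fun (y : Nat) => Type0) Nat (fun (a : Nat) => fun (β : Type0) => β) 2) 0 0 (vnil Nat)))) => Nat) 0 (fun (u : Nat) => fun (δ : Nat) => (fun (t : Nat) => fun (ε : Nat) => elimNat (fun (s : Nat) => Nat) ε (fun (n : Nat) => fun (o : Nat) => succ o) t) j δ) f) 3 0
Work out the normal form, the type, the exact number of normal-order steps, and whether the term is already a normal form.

resulting normal form:
  0
inferred type:
  Nat
reduction steps (normal order): 21
term was already normal: no
first contracted redex: a beta-redex


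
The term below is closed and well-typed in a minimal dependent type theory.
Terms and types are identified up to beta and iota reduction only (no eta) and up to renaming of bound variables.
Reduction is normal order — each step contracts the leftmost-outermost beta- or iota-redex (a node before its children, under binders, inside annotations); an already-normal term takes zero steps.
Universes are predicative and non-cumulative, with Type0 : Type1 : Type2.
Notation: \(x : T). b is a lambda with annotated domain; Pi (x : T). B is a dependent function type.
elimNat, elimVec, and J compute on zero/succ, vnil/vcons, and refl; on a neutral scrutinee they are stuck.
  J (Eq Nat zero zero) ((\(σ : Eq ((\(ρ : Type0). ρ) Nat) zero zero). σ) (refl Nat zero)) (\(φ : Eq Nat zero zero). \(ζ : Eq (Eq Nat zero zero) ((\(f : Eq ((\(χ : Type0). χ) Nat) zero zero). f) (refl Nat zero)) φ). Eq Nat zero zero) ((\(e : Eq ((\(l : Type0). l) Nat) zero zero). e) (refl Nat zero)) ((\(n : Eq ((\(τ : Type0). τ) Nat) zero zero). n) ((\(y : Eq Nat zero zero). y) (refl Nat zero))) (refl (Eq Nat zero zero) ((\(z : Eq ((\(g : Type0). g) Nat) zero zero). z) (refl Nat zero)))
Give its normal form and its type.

resulting normal form:
  refl Nat zero
the term's type:
  Eq Nat zero zero


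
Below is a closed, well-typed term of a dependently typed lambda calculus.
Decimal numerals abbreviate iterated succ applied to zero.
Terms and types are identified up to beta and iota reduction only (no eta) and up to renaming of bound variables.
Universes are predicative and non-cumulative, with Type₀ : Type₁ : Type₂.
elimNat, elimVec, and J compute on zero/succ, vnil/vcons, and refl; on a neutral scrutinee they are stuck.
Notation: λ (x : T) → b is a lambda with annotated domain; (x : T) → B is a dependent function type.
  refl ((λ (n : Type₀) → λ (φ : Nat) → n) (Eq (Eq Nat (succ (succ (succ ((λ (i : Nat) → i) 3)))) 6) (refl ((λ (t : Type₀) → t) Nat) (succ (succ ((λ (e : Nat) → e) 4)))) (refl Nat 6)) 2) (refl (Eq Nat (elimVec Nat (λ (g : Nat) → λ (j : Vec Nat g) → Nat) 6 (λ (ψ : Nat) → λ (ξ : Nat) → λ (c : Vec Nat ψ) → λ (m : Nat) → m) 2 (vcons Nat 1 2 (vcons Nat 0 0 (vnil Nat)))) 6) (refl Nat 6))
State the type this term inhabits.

the term's type:
  Eq (Eq (Eq Nat 6 6) (refl Nat 6) (refl Nat 6)) (refl (Eq Nat 6 6) (refl Nat 6)) (refl (Eq Nat 6 6) (refl Nat 6))


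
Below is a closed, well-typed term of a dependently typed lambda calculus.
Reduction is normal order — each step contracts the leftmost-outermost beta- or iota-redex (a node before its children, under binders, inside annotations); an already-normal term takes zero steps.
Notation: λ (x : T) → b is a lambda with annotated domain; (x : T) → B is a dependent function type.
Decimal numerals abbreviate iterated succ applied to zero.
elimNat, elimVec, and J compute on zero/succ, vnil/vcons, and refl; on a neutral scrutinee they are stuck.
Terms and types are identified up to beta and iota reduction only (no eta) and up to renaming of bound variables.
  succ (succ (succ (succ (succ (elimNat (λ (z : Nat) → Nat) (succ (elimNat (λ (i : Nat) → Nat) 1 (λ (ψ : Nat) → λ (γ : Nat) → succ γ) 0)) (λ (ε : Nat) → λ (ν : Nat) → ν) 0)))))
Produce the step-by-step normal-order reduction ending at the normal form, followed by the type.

reduction (normal order):
  succ (succ (succ (succ (succ (elimNat (λ (z : Nat) → Nat) (succ (elimNat (λ (i : Nat) → Nat) 1 (λ (ψ : Nat) → λ (γ : Nat) → succ γ) 0)) (λ (ε : Nat) → λ (ν : Nat) → ν) 0)))))
  ~> succ (succ (succ (succ (succ (succ (elimNat (λ (z : Nat) → Nat) 1 (λ (i : Nat) → λ (ψ : Nat) → succ ψ) 0))))))
  ~> 7
inferred type:
  Nat


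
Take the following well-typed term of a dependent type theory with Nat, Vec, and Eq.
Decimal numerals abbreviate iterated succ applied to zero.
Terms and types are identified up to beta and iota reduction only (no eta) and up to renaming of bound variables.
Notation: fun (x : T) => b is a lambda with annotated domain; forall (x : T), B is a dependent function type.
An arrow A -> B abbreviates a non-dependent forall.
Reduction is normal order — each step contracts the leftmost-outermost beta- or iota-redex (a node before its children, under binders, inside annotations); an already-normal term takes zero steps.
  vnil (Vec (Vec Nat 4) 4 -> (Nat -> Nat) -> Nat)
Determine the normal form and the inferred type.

resulting normal form:
  vnil (Vec (Vec Nat 4) 4 -> (Nat -> Nat) -> Nat)
type:
  Vec (Vec (Vec Nat 4) 4 -> (Nat -> Nat) -> Nat) 0
observation: no redex remains anywhere in the term; it is its own normal form.


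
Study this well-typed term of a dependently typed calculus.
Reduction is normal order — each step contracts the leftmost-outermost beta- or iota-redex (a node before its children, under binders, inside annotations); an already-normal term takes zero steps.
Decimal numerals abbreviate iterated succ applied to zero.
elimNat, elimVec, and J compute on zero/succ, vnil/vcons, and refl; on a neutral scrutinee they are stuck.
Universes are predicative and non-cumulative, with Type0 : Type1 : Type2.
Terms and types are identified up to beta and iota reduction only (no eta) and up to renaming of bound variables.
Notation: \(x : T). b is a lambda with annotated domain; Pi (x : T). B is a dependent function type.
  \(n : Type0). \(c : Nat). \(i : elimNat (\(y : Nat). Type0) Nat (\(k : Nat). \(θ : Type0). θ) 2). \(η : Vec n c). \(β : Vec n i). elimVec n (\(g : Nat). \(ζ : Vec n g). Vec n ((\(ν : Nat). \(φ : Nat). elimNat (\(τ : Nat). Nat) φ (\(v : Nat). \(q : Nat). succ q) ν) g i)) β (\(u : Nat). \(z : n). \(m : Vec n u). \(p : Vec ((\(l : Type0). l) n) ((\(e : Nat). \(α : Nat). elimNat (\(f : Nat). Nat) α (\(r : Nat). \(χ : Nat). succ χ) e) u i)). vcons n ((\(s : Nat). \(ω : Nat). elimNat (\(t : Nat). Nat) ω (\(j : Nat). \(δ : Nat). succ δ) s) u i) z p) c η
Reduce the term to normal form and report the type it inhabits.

reduced normal form:
  \(n : Type0). \(c : Nat). \(i : Nat). \(y : Vec n c). \(k : Vec n i). elimVec n (\(θ : Nat). \(η : Vec n θ). Vec n (elimNat (\(β : Nat). Nat) i (\(g : Nat). \(ζ : Nat). succ ζ) θ)) k (\(ν : Nat). \(φ : n). \(τ : Vec n ν). \(v : Vec n (elimNat (\(q : Nat). Nat) i (\(u : Nat). \(z : Nat). succ z) ν)). vcons n (elimNat (\(m : Nat). Nat) i (\(p : Nat). \(l : Nat). succ l) ν) φ v) c y
inferred type:
  Pi (n : Type0). Pi (c : Nat). Pi (i : Nat). Pi (y : Vec n c). Pi (k : Vec n i). Vec n (elimNat (\(θ : Nat). Nat) i (\(η : Nat). \(β : Nat). succ β) c)


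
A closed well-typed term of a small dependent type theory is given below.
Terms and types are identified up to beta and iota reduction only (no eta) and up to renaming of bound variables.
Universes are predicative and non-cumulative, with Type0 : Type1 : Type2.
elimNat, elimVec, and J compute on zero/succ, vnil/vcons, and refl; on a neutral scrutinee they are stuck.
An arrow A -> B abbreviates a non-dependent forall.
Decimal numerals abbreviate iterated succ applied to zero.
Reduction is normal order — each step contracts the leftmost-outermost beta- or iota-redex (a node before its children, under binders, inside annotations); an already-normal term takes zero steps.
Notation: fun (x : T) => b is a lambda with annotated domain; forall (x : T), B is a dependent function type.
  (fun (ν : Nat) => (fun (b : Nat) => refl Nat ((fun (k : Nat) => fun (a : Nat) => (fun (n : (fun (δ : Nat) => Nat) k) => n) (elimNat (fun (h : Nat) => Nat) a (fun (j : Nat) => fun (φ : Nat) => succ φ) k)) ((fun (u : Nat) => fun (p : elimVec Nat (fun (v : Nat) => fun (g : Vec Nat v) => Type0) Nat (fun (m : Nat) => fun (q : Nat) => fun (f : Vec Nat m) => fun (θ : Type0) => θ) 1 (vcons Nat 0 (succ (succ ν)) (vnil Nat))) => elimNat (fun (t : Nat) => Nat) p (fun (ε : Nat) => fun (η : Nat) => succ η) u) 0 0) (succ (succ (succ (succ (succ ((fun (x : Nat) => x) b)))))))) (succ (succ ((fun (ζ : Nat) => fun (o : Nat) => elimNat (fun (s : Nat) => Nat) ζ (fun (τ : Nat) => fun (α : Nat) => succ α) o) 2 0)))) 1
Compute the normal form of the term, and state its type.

reduced normal form:
  refl Nat 9
the term's type:
  Eq Nat 9 9


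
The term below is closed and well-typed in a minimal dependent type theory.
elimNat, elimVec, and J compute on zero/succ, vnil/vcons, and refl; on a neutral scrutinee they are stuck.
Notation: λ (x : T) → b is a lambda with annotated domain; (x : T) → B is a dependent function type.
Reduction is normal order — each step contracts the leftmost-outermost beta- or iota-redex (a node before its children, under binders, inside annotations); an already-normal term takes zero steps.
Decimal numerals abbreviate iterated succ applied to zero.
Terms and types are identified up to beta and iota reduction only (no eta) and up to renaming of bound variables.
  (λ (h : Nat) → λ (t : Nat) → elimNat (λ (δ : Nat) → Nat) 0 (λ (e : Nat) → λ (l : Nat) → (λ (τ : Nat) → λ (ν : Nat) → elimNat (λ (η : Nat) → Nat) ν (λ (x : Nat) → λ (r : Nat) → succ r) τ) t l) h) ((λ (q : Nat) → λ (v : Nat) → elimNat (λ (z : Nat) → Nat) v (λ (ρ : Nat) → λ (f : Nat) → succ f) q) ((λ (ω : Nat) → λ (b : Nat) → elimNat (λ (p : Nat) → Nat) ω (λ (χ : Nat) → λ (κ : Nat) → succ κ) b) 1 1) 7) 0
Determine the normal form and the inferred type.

reduced normal form:
  0
type:
  Nat
observation: contracting a beta-redex first, the term normalizes in 48 steps.


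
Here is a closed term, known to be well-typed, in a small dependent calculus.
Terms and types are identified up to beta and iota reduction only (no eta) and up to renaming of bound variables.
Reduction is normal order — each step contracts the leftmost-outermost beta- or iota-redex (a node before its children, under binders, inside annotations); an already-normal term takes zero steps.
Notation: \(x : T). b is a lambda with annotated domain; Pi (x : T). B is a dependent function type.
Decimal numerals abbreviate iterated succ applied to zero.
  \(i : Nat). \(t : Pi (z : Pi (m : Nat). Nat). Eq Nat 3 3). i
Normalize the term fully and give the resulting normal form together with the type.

normal form:
  \(i : Nat). \(t : Pi (z : Pi (m : Nat). Nat). Eq Nat 3 3). i
inferred type:
  Pi (i : Nat). Pi (t : Pi (z : Pi (m : Nat). Nat). Eq Nat 3 3). Nat
observation: no redex remains anywhere in the term; it is its own normal form.


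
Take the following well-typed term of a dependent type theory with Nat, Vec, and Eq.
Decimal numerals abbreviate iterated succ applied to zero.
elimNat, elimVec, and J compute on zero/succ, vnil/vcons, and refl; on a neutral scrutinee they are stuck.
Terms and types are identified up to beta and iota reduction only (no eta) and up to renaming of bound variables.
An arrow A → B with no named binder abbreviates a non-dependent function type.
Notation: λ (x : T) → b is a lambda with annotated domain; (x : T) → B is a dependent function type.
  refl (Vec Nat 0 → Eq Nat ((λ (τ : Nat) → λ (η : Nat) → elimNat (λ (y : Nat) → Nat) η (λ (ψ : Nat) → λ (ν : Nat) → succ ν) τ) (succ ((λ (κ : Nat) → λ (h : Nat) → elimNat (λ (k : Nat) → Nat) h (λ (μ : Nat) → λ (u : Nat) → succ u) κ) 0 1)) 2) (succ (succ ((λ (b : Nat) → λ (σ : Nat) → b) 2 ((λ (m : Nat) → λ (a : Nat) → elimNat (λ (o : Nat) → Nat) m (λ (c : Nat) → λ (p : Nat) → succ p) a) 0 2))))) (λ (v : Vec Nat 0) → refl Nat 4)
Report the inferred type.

type:
  Eq (Vec Nat 0 → Eq Nat 4 4) (λ (τ : Vec Nat 0) → refl Nat 4) (λ (η : Vec Nat 0) → refl Nat 4)


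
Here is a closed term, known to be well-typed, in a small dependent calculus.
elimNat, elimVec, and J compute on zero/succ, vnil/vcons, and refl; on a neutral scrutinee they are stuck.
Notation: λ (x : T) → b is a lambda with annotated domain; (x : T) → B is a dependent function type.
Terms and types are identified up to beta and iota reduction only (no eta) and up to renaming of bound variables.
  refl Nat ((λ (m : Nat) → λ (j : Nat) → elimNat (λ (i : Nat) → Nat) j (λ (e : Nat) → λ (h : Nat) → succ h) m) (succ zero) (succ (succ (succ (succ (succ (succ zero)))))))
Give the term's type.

inferred type:
  Eq Nat (succ (succ (succ (succ (succ (succ (succ zero))))))) (succ (succ (succ (succ (succ (succ (succ zero)))))))


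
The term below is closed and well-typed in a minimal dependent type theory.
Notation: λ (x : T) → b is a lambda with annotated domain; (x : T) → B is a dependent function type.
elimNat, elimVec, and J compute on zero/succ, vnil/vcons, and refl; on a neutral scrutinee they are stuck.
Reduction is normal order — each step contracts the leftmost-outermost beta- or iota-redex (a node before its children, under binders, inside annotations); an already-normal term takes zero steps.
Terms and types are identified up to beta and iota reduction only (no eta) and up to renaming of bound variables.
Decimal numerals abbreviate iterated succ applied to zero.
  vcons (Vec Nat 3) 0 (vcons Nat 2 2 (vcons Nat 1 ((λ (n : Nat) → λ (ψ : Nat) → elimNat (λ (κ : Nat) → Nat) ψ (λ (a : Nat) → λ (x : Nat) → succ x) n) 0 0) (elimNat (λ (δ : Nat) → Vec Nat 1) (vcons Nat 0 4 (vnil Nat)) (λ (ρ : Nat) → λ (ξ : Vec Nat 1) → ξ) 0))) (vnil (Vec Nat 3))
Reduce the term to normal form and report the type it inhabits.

normal form:
  vcons (Vec Nat 3) 0 (vcons Nat 2 2 (vcons Nat 1 0 (vcons Nat 0 4 (vnil Nat)))) (vnil (Vec Nat 3))
the term's type:
  Vec (Vec Nat 3) 1
observation: the term reaches its normal form after 4 normal-order steps.


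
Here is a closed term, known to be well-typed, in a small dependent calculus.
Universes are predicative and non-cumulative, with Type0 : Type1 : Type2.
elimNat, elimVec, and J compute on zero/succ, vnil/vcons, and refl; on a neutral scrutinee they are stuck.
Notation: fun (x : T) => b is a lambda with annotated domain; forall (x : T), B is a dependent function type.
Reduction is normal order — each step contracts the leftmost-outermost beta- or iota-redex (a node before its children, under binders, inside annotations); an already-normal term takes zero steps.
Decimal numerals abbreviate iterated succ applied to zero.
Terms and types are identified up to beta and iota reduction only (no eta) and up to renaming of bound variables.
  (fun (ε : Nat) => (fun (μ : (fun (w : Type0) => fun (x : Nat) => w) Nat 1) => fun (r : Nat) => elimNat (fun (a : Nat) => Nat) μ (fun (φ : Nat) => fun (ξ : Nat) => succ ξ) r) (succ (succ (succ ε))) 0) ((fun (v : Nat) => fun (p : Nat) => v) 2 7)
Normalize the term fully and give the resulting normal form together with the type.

reduced normal form:
  5
type:
  Nat


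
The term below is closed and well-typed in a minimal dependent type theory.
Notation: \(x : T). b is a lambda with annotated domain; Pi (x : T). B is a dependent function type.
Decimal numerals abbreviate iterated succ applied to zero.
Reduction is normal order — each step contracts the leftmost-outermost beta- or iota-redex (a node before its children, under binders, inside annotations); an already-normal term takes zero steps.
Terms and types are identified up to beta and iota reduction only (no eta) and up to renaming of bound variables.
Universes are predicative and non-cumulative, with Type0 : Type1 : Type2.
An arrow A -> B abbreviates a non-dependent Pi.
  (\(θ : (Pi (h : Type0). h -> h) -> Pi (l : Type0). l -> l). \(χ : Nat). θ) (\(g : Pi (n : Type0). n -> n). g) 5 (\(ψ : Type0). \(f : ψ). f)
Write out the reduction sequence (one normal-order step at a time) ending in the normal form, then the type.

normal-order reduction sequence:
  (\(θ : (Pi (h : Type0). h -> h) -> Pi (l : Type0). l -> l). \(χ : Nat). θ) (\(g : Pi (n : Type0). n -> n). g) 5 (\(ψ : Type0). \(f : ψ). f)
  ~> (\(θ : Nat). \(h : Pi (l : Type0). l -> l). h) 5 (\(χ : Type0). \(g : χ). g)
  ~> (\(θ : Pi (h : Type0). h -> h). θ) (\(l : Type0). \(χ : l). χ)
  ~> \(θ : Type0). \(h : θ). h
inferred type:
  Pi (θ : Type0). θ -> θ


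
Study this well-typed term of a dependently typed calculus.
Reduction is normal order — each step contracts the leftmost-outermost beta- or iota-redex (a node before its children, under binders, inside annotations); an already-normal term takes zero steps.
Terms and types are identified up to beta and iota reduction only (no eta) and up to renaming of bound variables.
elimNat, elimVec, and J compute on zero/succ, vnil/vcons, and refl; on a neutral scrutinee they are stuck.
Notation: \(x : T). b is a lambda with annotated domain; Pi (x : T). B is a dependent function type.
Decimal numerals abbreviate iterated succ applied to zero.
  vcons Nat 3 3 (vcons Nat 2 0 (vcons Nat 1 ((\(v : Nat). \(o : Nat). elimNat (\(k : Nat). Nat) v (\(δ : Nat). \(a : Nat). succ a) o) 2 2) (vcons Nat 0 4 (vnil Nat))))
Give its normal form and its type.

resulting normal form:
  vcons Nat 3 3 (vcons Nat 2 0 (vcons Nat 1 4 (vcons Nat 0 4 (vnil Nat))))
inferred type:
  Vec Nat 4


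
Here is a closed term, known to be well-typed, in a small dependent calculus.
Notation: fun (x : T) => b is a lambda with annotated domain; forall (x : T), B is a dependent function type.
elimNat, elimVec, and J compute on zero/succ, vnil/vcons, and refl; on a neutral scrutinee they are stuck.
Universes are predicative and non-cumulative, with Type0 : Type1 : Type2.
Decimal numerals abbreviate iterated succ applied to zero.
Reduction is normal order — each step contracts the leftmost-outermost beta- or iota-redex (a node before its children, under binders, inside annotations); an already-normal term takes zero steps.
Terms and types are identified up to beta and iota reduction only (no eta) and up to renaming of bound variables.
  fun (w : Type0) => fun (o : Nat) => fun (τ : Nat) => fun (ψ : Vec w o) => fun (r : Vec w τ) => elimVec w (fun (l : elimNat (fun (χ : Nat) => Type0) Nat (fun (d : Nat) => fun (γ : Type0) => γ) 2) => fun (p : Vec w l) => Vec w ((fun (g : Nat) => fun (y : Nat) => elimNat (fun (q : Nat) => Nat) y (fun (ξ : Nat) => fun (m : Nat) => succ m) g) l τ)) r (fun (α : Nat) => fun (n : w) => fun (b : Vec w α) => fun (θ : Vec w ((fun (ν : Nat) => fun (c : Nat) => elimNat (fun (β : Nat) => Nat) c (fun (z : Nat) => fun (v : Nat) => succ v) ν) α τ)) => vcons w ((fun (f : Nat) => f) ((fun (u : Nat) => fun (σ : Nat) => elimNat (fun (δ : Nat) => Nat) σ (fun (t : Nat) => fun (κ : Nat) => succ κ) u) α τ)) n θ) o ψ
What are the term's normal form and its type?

reduced normal form:
  fun (w : Type0) => fun (o : Nat) => fun (τ : Nat) => fun (ψ : Vec w o) => fun (r : Vec w τ) => elimVec w (fun (l : Nat) => fun (χ : Vec w l) => Vec w (elimNat (fun (d : Nat) => Nat) τ (fun (γ : Nat) => fun (p : Nat) => succ p) l)) r (fun (g : Nat) => fun (y : w) => fun (q : Vec w g) => fun (ξ : Vec w (elimNat (fun (m : Nat) => Nat) τ (fun (α : Nat) => fun (n : Nat) => succ n) g)) => vcons w (elimNat (fun (b : Nat) => Nat) τ (fun (θ : Nat) => fun (ν : Nat) => succ ν) g) y ξ) o ψ
type:
  forall (w : Type0), forall (o : Nat), forall (τ : Nat), forall (ψ : Vec w o), forall (r : Vec w τ), Vec w (elimNat (fun (l : Nat) => Nat) τ (fun (χ : Nat) => fun (d : Nat) => succ d) o)
observation: the first redex contracted is an elimNat iota-redex; the normal form is reached in 14 normal-order steps.
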